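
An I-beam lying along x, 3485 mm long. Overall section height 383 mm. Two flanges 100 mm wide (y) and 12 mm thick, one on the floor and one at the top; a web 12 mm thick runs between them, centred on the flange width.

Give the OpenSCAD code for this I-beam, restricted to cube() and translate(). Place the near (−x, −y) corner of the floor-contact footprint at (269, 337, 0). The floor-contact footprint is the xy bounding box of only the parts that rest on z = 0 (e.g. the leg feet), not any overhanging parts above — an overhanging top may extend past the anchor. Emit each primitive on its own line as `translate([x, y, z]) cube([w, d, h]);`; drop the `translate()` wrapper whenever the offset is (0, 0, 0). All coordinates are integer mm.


translate([269, 337, 0]) cube([3485, 100, 12]);
translate([269, 381, 12]) cube([3485, 12, 359]);
translate([269, 337, 371]) cube([3485, 100, 12]);


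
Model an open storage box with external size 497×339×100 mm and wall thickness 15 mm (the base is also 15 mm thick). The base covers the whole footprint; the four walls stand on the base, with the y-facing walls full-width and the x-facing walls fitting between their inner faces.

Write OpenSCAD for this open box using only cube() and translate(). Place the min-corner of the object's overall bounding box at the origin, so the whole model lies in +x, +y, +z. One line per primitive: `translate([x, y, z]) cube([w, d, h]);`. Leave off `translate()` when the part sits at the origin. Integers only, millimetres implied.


cube([497, 339, 15]);
translate([0, 0, 15]) cube([497, 15, 85]);
translate([0, 324, 15]) cube([497, 15, 85]);
translate([0, 15, 15]) cube([15, 309, 85]);
translate([482, 15, 15]) cube([15, 309, 85]);


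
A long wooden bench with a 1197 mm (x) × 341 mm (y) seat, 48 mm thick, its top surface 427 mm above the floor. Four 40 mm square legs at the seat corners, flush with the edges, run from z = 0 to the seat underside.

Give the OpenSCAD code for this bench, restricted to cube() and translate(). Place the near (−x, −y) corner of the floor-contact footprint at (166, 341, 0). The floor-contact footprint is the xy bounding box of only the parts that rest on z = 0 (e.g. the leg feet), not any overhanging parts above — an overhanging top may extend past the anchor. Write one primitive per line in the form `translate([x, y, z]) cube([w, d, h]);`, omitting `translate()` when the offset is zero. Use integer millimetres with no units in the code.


translate([166, 341, 379]) cube([1197, 341, 48]);
translate([166, 341, 0]) cube([40, 40, 379]);
translate([166, 642, 0]) cube([40, 40, 379]);
translate([1323, 341, 0]) cube([40, 40, 379]);
translate([1323, 642, 0]) cube([40, 40, 379]);


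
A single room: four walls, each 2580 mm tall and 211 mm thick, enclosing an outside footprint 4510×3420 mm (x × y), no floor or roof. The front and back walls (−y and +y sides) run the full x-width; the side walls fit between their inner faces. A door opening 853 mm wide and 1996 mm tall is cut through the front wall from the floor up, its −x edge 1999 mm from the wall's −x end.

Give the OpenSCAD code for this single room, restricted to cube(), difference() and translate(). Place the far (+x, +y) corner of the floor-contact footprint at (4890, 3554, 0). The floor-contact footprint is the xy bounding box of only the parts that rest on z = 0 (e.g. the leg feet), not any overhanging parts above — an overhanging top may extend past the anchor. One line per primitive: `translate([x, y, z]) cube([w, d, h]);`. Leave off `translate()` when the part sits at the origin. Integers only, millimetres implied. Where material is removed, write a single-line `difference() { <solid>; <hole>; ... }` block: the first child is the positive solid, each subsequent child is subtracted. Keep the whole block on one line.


difference() { translate([380, 134, 0]) cube([4510, 211, 2580]); translate([2379, 134, 0]) cube([853, 211, 1996]); }
translate([380, 3343, 0]) cube([4510, 211, 2580]);
translate([380, 345, 0]) cube([211, 2998, 2580]);
translate([4679, 345, 0]) cube([211, 2998, 2580]);


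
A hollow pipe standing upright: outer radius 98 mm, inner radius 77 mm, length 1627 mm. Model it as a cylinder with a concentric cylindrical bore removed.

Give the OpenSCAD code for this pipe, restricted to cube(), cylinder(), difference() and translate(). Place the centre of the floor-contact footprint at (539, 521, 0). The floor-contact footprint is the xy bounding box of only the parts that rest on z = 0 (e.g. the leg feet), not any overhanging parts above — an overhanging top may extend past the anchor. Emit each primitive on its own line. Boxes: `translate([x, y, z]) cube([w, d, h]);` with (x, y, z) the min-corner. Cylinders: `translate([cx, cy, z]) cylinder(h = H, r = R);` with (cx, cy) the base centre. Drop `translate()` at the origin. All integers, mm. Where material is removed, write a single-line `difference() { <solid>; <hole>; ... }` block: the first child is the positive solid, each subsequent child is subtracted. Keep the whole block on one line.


difference() { translate([539, 521, 0]) cylinder(h = 1627, r = 98); translate([539, 521, 0]) cylinder(h = 1627, r = 77); }


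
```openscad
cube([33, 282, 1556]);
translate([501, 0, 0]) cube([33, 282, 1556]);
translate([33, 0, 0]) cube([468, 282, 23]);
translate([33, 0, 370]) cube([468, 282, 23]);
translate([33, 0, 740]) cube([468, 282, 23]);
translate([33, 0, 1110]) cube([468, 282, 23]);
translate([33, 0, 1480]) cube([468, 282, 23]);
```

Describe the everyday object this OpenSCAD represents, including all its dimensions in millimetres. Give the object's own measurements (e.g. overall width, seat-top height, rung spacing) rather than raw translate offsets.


An open bookshelf. Two side panels, each 33 mm thick, 282 mm deep and 1556 mm tall, stand 534 mm apart (outside-to-outside). Between them sit 5 shelves, each 23 mm thick and 282 mm deep, spanning the full gap between the sides. The bottom shelf rests on the floor (its underside at z = 0) and the clear gap between one shelf's top and the next shelf's underside is 347 mm.


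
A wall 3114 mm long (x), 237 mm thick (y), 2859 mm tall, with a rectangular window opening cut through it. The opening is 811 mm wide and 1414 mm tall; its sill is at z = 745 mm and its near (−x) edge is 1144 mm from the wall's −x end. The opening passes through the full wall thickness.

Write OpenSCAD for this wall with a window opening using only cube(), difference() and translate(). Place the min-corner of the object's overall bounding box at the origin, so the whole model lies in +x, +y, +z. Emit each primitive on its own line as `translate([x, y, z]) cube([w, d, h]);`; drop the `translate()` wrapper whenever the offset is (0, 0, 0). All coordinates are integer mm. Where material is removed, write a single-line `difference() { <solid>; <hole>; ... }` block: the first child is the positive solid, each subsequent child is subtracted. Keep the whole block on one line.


difference() { cube([3114, 237, 2859]); translate([1144, 0, 745]) cube([811, 237, 1414]); }


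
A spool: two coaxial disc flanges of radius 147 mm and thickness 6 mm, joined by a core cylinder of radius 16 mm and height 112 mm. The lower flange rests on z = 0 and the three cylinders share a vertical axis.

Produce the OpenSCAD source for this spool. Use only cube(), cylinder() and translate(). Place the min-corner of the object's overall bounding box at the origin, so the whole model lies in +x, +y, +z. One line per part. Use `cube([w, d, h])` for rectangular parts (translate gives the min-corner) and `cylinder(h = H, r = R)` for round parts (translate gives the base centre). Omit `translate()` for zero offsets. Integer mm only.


translate([147, 147, 0]) cylinder(h = 6, r = 147);
translate([147, 147, 6]) cylinder(h = 112, r = 16);
translate([147, 147, 118]) cylinder(h = 6, r = 147);


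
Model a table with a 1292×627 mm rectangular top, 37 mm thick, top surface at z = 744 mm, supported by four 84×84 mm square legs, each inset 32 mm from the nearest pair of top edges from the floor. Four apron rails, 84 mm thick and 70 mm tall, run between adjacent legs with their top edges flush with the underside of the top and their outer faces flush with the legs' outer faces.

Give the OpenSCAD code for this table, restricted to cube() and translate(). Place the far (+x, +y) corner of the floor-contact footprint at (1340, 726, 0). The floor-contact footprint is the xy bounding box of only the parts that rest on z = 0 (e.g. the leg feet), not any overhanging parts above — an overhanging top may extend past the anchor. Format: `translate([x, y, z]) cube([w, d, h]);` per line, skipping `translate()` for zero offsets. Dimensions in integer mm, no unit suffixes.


translate([80, 131, 707]) cube([1292, 627, 37]);
translate([112, 163, 0]) cube([84, 84, 707]);
translate([1256, 163, 0]) cube([84, 84, 707]);
translate([112, 642, 0]) cube([84, 84, 707]);
translate([1256, 642, 0]) cube([84, 84, 707]);
translate([196, 163, 637]) cube([1060, 84, 70]);
translate([196, 642, 637]) cube([1060, 84, 70]);
translate([112, 247, 637]) cube([84, 395, 70]);
translate([1256, 247, 637]) cube([84, 395, 70]);


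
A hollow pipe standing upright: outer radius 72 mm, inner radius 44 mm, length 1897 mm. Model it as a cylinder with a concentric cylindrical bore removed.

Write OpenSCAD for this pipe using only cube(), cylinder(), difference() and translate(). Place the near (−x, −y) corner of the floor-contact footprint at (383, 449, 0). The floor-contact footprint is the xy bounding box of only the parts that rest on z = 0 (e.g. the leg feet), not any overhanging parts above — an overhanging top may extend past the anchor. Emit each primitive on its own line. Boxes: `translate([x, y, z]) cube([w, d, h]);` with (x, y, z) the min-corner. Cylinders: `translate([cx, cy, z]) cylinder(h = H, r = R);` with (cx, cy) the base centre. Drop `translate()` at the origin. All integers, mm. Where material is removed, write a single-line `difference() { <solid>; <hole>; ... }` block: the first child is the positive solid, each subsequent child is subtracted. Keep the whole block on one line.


difference() { translate([455, 521, 0]) cylinder(h = 1897, r = 72); translate([455, 521, 0]) cylinder(h = 1897, r = 44); }


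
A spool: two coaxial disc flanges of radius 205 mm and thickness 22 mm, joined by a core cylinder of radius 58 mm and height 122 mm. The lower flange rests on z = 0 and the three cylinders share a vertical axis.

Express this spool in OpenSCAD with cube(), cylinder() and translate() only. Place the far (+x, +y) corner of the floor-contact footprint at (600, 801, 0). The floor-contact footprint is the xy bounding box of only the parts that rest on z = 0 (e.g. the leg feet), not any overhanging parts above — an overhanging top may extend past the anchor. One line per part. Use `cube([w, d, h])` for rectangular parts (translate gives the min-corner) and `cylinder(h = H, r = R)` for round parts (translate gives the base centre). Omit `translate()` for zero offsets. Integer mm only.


translate([395, 596, 0]) cylinder(h = 22, r = 205);
translate([395, 596, 22]) cylinder(h = 122, r = 58);
translate([395, 596, 144]) cylinder(h = 22, r = 205);


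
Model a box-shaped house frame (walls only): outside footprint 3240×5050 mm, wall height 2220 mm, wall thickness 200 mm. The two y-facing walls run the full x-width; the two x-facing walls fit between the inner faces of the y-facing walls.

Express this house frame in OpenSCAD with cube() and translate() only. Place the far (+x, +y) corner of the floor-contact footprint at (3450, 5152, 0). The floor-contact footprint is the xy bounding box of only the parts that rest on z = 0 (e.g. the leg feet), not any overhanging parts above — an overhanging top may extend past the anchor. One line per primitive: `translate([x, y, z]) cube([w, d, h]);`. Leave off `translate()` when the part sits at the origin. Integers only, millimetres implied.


translate([210, 102, 0]) cube([3240, 200, 2220]);
translate([210, 4952, 0]) cube([3240, 200, 2220]);
translate([210, 302, 0]) cube([200, 4650, 2220]);
translate([3250, 302, 0]) cube([200, 4650, 2220]);


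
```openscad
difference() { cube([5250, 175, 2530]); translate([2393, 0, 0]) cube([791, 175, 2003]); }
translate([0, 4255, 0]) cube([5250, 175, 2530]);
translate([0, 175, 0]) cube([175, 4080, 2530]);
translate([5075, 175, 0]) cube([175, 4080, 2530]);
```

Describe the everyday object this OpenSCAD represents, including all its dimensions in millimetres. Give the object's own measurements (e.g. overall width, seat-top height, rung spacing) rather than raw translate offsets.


A single room: four walls, each 2530 mm tall and 175 mm thick, enclosing an outside footprint 5250×4430 mm (x × y), no floor or roof. The front and back walls (−y and +y sides) run the full x-width; the side walls fit between their inner faces. A door opening 791 mm wide and 2003 mm tall is cut through the front wall from the floor up, its −x edge 2393 mm from the wall's −x end.


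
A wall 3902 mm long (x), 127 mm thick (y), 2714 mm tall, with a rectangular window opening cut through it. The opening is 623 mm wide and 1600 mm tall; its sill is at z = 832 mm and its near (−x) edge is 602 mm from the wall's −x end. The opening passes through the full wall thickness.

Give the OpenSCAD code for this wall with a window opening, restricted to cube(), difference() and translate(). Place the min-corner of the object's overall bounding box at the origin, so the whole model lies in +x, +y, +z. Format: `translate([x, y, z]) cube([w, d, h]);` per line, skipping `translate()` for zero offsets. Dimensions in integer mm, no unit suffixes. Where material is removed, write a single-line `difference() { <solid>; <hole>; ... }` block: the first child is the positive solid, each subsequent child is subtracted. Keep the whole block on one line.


difference() { cube([3902, 127, 2714]); translate([602, 0, 832]) cube([623, 127, 1600]); }


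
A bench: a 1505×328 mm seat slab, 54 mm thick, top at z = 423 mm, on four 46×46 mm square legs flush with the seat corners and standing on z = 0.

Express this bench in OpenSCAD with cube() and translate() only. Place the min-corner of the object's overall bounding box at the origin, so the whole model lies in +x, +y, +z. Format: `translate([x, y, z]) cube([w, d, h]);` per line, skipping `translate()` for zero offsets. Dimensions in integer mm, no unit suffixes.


translate([0, 0, 369]) cube([1505, 328, 54]);
cube([46, 46, 369]);
translate([0, 282, 0]) cube([46, 46, 369]);
translate([1459, 0, 0]) cube([46, 46, 369]);
translate([1459, 282, 0]) cube([46, 46, 369]);


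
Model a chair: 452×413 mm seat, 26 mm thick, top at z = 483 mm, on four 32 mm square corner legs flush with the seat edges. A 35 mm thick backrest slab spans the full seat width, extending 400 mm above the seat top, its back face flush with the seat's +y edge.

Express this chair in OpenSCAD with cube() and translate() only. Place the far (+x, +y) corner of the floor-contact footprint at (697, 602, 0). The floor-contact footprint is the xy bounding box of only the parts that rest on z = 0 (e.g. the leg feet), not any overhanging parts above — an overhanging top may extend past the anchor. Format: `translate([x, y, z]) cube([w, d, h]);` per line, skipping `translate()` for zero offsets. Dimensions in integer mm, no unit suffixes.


translate([245, 189, 457]) cube([452, 413, 26]);
translate([245, 189, 0]) cube([32, 32, 457]);
translate([665, 189, 0]) cube([32, 32, 457]);
translate([245, 570, 0]) cube([32, 32, 457]);
translate([665, 570, 0]) cube([32, 32, 457]);
translate([245, 567, 483]) cube([452, 35, 400]);


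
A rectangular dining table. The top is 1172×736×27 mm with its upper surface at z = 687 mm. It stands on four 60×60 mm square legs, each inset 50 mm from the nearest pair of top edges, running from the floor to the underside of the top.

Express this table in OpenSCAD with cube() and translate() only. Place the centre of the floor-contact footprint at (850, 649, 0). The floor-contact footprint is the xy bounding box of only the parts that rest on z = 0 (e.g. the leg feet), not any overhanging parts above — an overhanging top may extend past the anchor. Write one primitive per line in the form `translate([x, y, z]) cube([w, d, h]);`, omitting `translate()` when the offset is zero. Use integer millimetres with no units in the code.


translate([264, 281, 660]) cube([1172, 736, 27]);
translate([314, 331, 0]) cube([60, 60, 660]);
translate([1326, 331, 0]) cube([60, 60, 660]);
translate([314, 907, 0]) cube([60, 60, 660]);
translate([1326, 907, 0]) cube([60, 60, 660]);


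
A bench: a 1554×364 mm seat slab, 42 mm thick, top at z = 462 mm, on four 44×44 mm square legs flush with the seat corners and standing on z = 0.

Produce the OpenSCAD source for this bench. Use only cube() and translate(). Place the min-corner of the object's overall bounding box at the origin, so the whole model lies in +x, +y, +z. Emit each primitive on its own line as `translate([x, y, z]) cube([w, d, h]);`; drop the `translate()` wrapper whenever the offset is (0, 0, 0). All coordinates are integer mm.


translate([0, 0, 420]) cube([1554, 364, 42]);
cube([44, 44, 420]);
translate([0, 320, 0]) cube([44, 44, 420]);
translate([1510, 0, 0]) cube([44, 44, 420]);
translate([1510, 320, 0]) cube([44, 44, 420]);


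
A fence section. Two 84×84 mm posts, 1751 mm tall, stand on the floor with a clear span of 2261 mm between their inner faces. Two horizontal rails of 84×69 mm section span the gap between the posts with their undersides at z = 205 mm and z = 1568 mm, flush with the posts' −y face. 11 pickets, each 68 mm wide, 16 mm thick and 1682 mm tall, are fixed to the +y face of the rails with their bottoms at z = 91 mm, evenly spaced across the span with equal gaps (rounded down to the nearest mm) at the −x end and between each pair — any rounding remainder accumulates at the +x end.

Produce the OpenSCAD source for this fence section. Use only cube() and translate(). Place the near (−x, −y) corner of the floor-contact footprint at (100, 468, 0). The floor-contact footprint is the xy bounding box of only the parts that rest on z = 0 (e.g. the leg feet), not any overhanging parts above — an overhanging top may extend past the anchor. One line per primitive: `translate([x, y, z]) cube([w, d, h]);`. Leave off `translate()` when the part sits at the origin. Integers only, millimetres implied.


translate([100, 468, 0]) cube([84, 84, 1751]);
translate([2445, 468, 0]) cube([84, 84, 1751]);
translate([184, 468, 205]) cube([2261, 84, 69]);
translate([184, 468, 1568]) cube([2261, 84, 69]);
translate([310, 552, 91]) cube([68, 16, 1682]);
translate([504, 552, 91]) cube([68, 16, 1682]);
translate([698, 552, 91]) cube([68, 16, 1682]);
translate([892, 552, 91]) cube([68, 16, 1682]);
translate([1086, 552, 91]) cube([68, 16, 1682]);
translate([1280, 552, 91]) cube([68, 16, 1682]);
translate([1474, 552, 91]) cube([68, 16, 1682]);
translate([1668, 552, 91]) cube([68, 16, 1682]);
translate([1862, 552, 91]) cube([68, 16, 1682]);
translate([2056, 552, 91]) cube([68, 16, 1682]);
translate([2250, 552, 91]) cube([68, 16, 1682]);


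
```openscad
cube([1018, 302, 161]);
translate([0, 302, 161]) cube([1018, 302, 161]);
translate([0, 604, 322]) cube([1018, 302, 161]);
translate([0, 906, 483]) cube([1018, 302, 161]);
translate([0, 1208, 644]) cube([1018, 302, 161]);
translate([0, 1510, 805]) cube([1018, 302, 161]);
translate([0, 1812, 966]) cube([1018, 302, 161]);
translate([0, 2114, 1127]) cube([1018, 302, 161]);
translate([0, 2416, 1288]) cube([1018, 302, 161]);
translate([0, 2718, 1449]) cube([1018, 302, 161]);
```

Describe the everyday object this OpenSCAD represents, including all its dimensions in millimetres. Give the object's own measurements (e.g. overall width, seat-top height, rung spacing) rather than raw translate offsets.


A straight staircase of 10 solid steps. Each step is 1018 mm wide (x), 302 mm deep (y, the going) and 161 mm tall (the rise). The first step rests on the floor; each subsequent step sits one going further in +y and one rise higher in +z, directly behind and above the previous step with no overlap.


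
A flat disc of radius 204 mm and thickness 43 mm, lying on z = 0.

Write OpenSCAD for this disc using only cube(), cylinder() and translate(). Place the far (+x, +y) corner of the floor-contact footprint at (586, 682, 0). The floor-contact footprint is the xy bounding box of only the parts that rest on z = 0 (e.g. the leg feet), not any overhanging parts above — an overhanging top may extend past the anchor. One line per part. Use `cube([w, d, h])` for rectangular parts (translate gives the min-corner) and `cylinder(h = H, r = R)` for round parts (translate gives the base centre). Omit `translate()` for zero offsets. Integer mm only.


translate([382, 478, 0]) cylinder(h = 43, r = 204);


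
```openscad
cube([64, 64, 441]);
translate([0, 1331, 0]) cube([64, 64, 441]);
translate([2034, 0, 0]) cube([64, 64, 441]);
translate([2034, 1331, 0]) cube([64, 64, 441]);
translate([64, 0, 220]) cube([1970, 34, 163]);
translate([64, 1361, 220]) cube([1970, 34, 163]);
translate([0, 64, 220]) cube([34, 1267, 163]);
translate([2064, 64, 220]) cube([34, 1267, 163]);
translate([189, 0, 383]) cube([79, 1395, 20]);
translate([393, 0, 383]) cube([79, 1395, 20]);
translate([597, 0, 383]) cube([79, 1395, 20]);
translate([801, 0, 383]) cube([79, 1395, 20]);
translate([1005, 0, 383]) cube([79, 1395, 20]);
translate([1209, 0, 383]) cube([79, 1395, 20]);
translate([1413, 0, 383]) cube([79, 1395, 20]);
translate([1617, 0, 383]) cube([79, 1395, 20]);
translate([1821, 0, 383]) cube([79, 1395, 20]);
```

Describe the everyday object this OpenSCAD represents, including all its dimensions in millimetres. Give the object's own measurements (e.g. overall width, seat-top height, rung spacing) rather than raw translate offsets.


A bed frame 2098 mm long (x) by 1395 mm wide (y). Four 64×64 mm corner posts, 441 mm tall, at the corners of the footprint. Four rails of 34 mm thickness and 163 mm height run between adjacent posts with their undersides at z = 220 mm, their outer faces flush with the outside of the frame (the two x-running rails run between the posts' inner faces; the two y-running rails run between the posts' inner faces). 9 slats, each 79 mm wide (x) and 20 mm thick, lie across the top of the two x-running rails, running the full 1395 mm width of the frame in y; along x they sit between the end posts with a 125 mm gap after the −x posts and between neighbouring slats, leaving 134 mm before the +x posts.


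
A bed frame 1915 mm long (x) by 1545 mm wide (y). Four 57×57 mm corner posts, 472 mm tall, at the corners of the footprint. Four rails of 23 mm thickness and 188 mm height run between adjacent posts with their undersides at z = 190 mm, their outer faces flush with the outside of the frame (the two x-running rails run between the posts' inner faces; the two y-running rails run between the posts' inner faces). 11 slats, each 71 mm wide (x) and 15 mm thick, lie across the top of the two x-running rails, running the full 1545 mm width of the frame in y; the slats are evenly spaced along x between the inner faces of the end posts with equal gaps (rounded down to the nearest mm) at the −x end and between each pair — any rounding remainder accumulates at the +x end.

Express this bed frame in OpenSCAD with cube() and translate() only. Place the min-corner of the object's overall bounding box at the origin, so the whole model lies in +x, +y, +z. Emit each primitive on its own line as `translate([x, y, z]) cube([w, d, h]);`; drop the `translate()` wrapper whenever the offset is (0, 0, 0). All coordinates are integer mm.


cube([57, 57, 472]);
translate([0, 1488, 0]) cube([57, 57, 472]);
translate([1858, 0, 0]) cube([57, 57, 472]);
translate([1858, 1488, 0]) cube([57, 57, 472]);
translate([57, 0, 190]) cube([1801, 23, 188]);
translate([57, 1522, 190]) cube([1801, 23, 188]);
translate([0, 57, 190]) cube([23, 1431, 188]);
translate([1892, 57, 190]) cube([23, 1431, 188]);
translate([142, 0, 378]) cube([71, 1545, 15]);
translate([298, 0, 378]) cube([71, 1545, 15]);
translate([454, 0, 378]) cube([71, 1545, 15]);
translate([610, 0, 378]) cube([71, 1545, 15]);
translate([766, 0, 378]) cube([71, 1545, 15]);
translate([922, 0, 378]) cube([71, 1545, 15]);
translate([1078, 0, 378]) cube([71, 1545, 15]);
translate([1234, 0, 378]) cube([71, 1545, 15]);
translate([1390, 0, 378]) cube([71, 1545, 15]);
translate([1546, 0, 378]) cube([71, 1545, 15]);
translate([1702, 0, 378]) cube([71, 1545, 15]);


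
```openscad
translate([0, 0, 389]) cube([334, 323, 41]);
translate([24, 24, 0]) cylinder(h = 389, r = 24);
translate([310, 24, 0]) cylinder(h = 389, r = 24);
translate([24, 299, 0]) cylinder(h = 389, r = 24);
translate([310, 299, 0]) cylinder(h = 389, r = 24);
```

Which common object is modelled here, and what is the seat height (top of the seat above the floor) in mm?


A stool. The seat height is 430 mm.

A 334×323×41 slab at z = 389 on four corner cylinders — a stool. The seat top is 389 + 41 = 430 mm.


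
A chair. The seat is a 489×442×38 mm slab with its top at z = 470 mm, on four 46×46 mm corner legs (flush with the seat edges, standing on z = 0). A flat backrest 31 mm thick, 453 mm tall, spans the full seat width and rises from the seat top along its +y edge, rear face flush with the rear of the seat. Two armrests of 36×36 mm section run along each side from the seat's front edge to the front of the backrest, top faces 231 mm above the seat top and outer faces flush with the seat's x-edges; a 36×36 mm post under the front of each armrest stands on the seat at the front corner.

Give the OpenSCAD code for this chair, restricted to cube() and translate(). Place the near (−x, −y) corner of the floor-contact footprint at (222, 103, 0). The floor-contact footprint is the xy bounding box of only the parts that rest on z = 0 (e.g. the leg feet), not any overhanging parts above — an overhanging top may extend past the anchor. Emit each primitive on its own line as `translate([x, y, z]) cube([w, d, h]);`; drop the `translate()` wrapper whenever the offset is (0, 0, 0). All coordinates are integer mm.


// leg_h = 470 - 38 = 432
// arm post h = 231 - 36 = 195
translate([222, 103, 432]) cube([489, 442, 38]);
translate([222, 103, 0]) cube([46, 46, 432]);
translate([665, 103, 0]) cube([46, 46, 432]);
translate([222, 499, 0]) cube([46, 46, 432]);
translate([665, 499, 0]) cube([46, 46, 432]);
translate([222, 514, 470]) cube([489, 31, 453]);
translate([222, 103, 665]) cube([36, 411, 36]);
translate([675, 103, 665]) cube([36, 411, 36]);
translate([222, 103, 470]) cube([36, 36, 195]);
translate([675, 103, 470]) cube([36, 36, 195]);


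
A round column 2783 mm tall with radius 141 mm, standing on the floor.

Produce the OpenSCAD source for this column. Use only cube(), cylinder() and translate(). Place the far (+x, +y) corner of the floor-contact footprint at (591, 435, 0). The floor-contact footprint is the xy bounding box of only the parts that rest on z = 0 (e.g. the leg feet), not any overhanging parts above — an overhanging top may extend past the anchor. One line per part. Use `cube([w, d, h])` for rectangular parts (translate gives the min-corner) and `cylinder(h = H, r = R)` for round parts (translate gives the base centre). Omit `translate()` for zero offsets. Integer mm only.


translate([450, 294, 0]) cylinder(h = 2783, r = 141);


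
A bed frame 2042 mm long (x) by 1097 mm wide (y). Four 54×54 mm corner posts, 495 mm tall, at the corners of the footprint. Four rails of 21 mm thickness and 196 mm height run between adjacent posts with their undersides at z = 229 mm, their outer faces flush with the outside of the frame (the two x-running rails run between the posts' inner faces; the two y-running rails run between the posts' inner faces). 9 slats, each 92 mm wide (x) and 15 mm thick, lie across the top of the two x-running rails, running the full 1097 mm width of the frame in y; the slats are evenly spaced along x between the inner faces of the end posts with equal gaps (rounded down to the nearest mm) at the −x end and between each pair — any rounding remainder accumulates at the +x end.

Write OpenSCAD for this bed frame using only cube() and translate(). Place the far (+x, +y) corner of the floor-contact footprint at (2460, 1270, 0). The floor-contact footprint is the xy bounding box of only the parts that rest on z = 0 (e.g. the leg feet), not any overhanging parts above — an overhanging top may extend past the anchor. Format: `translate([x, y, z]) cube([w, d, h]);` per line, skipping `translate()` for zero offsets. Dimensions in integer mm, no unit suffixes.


translate([418, 173, 0]) cube([54, 54, 495]);
translate([418, 1216, 0]) cube([54, 54, 495]);
translate([2406, 173, 0]) cube([54, 54, 495]);
translate([2406, 1216, 0]) cube([54, 54, 495]);
translate([472, 173, 229]) cube([1934, 21, 196]);
translate([472, 1249, 229]) cube([1934, 21, 196]);
translate([418, 227, 229]) cube([21, 989, 196]);
translate([2439, 227, 229]) cube([21, 989, 196]);
translate([582, 173, 425]) cube([92, 1097, 15]);
translate([784, 173, 425]) cube([92, 1097, 15]);
translate([986, 173, 425]) cube([92, 1097, 15]);
translate([1188, 173, 425]) cube([92, 1097, 15]);
translate([1390, 173, 425]) cube([92, 1097, 15]);
translate([1592, 173, 425]) cube([92, 1097, 15]);
translate([1794, 173, 425]) cube([92, 1097, 15]);
translate([1996, 173, 425]) cube([92, 1097, 15]);
translate([2198, 173, 425]) cube([92, 1097, 15]);


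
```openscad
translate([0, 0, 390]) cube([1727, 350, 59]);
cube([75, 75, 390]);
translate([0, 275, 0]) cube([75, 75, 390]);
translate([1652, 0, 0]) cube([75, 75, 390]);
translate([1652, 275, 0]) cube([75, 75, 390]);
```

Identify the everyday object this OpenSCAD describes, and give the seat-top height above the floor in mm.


A bench. The seat-top height is 449 mm.

A long slab on four corner posts — a bench. The slab sits at z = 390 with thickness 59, so the top is 390 + 59 = 449 mm.


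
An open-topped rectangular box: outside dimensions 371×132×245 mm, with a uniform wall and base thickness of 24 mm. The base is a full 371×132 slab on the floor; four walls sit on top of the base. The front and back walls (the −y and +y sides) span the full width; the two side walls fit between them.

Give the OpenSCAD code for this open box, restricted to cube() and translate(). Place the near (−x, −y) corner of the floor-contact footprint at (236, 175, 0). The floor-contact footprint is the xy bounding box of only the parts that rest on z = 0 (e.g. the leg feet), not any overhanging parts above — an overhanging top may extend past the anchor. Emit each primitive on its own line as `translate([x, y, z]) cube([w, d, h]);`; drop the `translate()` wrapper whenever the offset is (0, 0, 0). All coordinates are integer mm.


translate([236, 175, 0]) cube([371, 132, 24]);
translate([236, 175, 24]) cube([371, 24, 221]);
translate([236, 283, 24]) cube([371, 24, 221]);
translate([236, 199, 24]) cube([24, 84, 221]);
translate([583, 199, 24]) cube([24, 84, 221]);


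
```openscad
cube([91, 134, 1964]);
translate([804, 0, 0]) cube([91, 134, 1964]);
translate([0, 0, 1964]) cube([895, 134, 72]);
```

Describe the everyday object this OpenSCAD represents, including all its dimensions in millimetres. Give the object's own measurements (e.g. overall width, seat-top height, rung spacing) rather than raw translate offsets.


A door frame. The clear opening is 713 mm wide and 1964 mm high. Two 91 mm wide jambs, 134 mm deep, stand either side of the opening from the floor to the top of the opening. A 72 mm thick head sits across the top of both jambs, spanning the full outside width of the frame.


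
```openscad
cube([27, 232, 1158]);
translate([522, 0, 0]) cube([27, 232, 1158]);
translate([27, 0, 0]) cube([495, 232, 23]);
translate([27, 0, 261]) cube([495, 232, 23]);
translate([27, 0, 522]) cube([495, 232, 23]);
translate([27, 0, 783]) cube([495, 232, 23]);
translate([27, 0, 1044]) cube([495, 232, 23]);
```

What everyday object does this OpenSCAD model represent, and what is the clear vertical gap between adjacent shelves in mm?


A bookshelf. The clear shelf gap is 238 mm.

Two tall side panels with 5 horizontal boards between them — a bookshelf. The first two shelf undersides are at z = 0 and z = 261; with shelf thickness 23, the clear gap is 261 − 0 − 23 = 238 mm.


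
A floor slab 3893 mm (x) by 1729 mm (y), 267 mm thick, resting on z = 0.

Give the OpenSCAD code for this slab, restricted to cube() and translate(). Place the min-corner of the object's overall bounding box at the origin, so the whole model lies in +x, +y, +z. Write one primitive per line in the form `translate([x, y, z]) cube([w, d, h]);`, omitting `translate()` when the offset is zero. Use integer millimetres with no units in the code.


cube([3893, 1729, 267]);


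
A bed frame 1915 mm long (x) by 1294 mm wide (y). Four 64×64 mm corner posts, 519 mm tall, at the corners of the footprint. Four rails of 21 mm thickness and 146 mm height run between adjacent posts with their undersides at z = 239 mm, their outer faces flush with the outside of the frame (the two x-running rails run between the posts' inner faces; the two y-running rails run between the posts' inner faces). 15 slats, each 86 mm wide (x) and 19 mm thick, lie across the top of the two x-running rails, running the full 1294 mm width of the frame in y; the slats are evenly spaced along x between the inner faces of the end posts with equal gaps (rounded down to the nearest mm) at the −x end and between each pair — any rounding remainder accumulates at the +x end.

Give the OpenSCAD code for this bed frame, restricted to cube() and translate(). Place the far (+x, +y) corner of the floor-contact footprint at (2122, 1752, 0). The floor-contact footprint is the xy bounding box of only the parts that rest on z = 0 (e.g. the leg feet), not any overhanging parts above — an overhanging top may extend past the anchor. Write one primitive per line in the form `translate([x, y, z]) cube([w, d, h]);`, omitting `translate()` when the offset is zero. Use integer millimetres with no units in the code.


translate([207, 458, 0]) cube([64, 64, 519]);
translate([207, 1688, 0]) cube([64, 64, 519]);
translate([2058, 458, 0]) cube([64, 64, 519]);
translate([2058, 1688, 0]) cube([64, 64, 519]);
translate([271, 458, 239]) cube([1787, 21, 146]);
translate([271, 1731, 239]) cube([1787, 21, 146]);
translate([207, 522, 239]) cube([21, 1166, 146]);
translate([2101, 522, 239]) cube([21, 1166, 146]);
translate([302, 458, 385]) cube([86, 1294, 19]);
translate([419, 458, 385]) cube([86, 1294, 19]);
translate([536, 458, 385]) cube([86, 1294, 19]);
translate([653, 458, 385]) cube([86, 1294, 19]);
translate([770, 458, 385]) cube([86, 1294, 19]);
translate([887, 458, 385]) cube([86, 1294, 19]);
translate([1004, 458, 385]) cube([86, 1294, 19]);
translate([1121, 458, 385]) cube([86, 1294, 19]);
translate([1238, 458, 385]) cube([86, 1294, 19]);
translate([1355, 458, 385]) cube([86, 1294, 19]);
translate([1472, 458, 385]) cube([86, 1294, 19]);
translate([1589, 458, 385]) cube([86, 1294, 19]);
translate([1706, 458, 385]) cube([86, 1294, 19]);
translate([1823, 458, 385]) cube([86, 1294, 19]);
translate([1940, 458, 385]) cube([86, 1294, 19]);


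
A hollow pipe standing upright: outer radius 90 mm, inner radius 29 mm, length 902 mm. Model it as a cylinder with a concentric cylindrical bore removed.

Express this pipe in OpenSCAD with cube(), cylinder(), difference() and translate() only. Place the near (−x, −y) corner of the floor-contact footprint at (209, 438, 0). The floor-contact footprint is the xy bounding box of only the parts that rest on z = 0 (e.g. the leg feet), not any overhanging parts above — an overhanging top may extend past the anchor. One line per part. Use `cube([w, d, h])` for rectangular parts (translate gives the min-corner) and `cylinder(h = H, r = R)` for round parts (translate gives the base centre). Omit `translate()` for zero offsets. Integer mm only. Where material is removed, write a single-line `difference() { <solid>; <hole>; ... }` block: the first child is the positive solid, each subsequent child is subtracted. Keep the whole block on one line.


difference() { translate([299, 528, 0]) cylinder(h = 902, r = 90); translate([299, 528, 0]) cylinder(h = 902, r = 29); }


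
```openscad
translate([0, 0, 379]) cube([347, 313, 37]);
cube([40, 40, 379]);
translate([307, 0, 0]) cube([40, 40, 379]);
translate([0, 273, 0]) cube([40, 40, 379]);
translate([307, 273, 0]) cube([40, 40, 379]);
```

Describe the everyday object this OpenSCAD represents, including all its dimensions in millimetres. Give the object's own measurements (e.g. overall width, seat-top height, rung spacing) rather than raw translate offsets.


A four-legged stool. The seat is a 347×313×37 mm slab whose top surface is at z = 416 mm; four square legs, each 40×40 mm in cross-section, run from the floor (z = 0) to the underside of the seat, each flush with a corner of the seat.


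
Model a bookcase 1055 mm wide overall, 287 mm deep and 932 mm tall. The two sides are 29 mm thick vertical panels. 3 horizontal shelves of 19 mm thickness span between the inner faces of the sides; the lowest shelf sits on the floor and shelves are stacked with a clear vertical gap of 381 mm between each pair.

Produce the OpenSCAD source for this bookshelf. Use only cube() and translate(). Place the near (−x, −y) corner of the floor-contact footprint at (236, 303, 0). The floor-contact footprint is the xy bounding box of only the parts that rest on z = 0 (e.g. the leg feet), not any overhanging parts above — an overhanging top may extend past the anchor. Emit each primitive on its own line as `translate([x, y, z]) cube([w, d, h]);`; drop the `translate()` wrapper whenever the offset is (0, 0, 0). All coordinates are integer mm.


translate([236, 303, 0]) cube([29, 287, 932]);
translate([1262, 303, 0]) cube([29, 287, 932]);
translate([265, 303, 0]) cube([997, 287, 19]);
translate([265, 303, 400]) cube([997, 287, 19]);
translate([265, 303, 800]) cube([997, 287, 19]);


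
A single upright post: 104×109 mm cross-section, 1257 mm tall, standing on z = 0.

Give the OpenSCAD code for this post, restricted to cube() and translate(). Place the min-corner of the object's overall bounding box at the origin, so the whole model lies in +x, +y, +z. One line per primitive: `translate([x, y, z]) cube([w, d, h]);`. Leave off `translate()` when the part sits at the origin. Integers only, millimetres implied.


cube([104, 109, 1257]);


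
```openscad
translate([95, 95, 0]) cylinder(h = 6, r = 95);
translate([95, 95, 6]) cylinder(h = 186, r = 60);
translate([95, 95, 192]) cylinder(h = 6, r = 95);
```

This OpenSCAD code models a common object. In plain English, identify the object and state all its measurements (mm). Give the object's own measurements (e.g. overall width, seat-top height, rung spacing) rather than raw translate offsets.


A spool: two coaxial disc flanges of radius 95 mm and thickness 6 mm, joined by a core cylinder of radius 60 mm and height 186 mm. The lower flange rests on z = 0 and the three cylinders share a vertical axis.


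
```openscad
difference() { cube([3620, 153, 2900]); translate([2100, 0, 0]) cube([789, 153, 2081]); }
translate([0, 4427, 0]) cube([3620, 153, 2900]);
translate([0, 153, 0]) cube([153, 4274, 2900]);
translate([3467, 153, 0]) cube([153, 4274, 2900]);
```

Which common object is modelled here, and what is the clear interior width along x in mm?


A single room. The interior width is 3314 mm.

Four walls enclosing a rectangle with a door in the front wall — a room. Outside width 3620 minus two 153 mm walls gives 3314 mm.


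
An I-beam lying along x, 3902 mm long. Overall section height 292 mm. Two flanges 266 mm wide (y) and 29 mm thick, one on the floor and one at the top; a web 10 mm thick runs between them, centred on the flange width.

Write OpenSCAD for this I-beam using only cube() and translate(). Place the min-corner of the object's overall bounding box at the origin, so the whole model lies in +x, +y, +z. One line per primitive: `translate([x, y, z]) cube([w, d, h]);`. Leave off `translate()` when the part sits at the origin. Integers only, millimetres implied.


cube([3902, 266, 29]);
translate([0, 128, 29]) cube([3902, 10, 234]);
translate([0, 0, 263]) cube([3902, 266, 29]);
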